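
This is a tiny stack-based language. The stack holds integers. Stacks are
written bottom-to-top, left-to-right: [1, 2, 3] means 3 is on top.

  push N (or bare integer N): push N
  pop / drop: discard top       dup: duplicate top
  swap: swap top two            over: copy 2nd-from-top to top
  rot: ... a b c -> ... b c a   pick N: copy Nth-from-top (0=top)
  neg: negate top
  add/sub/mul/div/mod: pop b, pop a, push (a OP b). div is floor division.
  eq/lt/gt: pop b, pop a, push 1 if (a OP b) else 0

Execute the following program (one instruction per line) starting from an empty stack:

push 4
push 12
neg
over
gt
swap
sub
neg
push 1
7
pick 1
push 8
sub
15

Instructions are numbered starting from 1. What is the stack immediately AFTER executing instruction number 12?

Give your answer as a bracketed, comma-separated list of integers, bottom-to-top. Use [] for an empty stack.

Step 1 ('push 4'): [4]
Step 2 ('push 12'): [4, 12]
Step 3 ('neg'): [4, -12]
Step 4 ('over'): [4, -12, 4]
Step 5 ('gt'): [4, 0]
Step 6 ('swap'): [0, 4]
Step 7 ('sub'): [-4]
Step 8 ('neg'): [4]
Step 9 ('push 1'): [4, 1]
Step 10 ('7'): [4, 1, 7]
Step 11 ('pick 1'): [4, 1, 7, 1]
Step 12 ('push 8'): [4, 1, 7, 1, 8]

Answer: [4, 1, 7, 1, 8]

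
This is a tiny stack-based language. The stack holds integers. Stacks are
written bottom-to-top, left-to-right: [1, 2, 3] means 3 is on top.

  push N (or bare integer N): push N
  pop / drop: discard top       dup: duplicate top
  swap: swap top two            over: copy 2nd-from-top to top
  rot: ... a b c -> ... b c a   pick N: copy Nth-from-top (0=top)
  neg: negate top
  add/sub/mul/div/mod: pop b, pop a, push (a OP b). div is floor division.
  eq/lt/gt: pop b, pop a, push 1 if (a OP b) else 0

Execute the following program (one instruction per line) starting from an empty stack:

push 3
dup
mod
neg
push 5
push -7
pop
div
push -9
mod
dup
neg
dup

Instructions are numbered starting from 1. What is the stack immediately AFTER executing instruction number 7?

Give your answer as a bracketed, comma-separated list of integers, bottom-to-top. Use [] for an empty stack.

Step 1 ('push 3'): [3]
Step 2 ('dup'): [3, 3]
Step 3 ('mod'): [0]
Step 4 ('neg'): [0]
Step 5 ('push 5'): [0, 5]
Step 6 ('push -7'): [0, 5, -7]
Step 7 ('pop'): [0, 5]

Answer: [0, 5]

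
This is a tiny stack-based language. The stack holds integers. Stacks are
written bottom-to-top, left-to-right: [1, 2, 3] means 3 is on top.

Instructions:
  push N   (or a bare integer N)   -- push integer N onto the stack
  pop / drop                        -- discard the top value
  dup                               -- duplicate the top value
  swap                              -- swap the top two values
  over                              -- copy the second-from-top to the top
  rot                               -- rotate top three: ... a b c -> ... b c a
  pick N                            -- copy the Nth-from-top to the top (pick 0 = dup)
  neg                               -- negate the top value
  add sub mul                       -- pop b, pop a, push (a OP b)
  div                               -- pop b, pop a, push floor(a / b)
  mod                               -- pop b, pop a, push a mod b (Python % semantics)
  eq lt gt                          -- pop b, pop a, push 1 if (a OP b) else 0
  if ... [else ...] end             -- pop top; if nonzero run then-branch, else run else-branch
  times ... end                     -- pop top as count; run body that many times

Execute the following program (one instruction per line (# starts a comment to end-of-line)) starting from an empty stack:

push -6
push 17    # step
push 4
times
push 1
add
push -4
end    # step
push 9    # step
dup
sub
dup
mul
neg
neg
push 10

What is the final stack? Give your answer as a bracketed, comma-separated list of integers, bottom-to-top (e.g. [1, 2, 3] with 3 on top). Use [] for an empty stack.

Answer: [-6, 18, -3, -3, -3, -4, 0, 10]

Derivation:
After 'push -6': [-6]
After 'push 17': [-6, 17]
After 'push 4': [-6, 17, 4]
After 'times': [-6, 17]
After 'push 1': [-6, 17, 1]
After 'add': [-6, 18]
After 'push -4': [-6, 18, -4]
After 'push 1': [-6, 18, -4, 1]
After 'add': [-6, 18, -3]
After 'push -4': [-6, 18, -3, -4]
After 'push 1': [-6, 18, -3, -4, 1]
After 'add': [-6, 18, -3, -3]
After 'push -4': [-6, 18, -3, -3, -4]
After 'push 1': [-6, 18, -3, -3, -4, 1]
After 'add': [-6, 18, -3, -3, -3]
After 'push -4': [-6, 18, -3, -3, -3, -4]
After 'push 9': [-6, 18, -3, -3, -3, -4, 9]
After 'dup': [-6, 18, -3, -3, -3, -4, 9, 9]
After 'sub': [-6, 18, -3, -3, -3, -4, 0]
After 'dup': [-6, 18, -3, -3, -3, -4, 0, 0]
After 'mul': [-6, 18, -3, -3, -3, -4, 0]
After 'neg': [-6, 18, -3, -3, -3, -4, 0]
After 'neg': [-6, 18, -3, -3, -3, -4, 0]
After 'push 10': [-6, 18, -3, -3, -3, -4, 0, 10]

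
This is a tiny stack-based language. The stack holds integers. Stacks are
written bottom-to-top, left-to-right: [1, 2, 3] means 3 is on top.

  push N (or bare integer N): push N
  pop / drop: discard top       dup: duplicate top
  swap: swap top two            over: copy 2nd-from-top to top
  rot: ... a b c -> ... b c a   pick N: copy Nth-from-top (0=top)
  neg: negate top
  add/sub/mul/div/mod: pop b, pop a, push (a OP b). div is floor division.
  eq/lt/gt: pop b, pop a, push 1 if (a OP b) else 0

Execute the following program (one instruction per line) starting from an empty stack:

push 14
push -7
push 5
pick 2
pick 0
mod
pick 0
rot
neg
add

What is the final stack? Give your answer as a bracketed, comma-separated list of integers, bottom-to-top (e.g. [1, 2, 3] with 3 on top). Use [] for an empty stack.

Answer: [14, -7, 0, -5]

Derivation:
After 'push 14': [14]
After 'push -7': [14, -7]
After 'push 5': [14, -7, 5]
After 'pick 2': [14, -7, 5, 14]
After 'pick 0': [14, -7, 5, 14, 14]
After 'mod': [14, -7, 5, 0]
After 'pick 0': [14, -7, 5, 0, 0]
After 'rot': [14, -7, 0, 0, 5]
After 'neg': [14, -7, 0, 0, -5]
After 'add': [14, -7, 0, -5]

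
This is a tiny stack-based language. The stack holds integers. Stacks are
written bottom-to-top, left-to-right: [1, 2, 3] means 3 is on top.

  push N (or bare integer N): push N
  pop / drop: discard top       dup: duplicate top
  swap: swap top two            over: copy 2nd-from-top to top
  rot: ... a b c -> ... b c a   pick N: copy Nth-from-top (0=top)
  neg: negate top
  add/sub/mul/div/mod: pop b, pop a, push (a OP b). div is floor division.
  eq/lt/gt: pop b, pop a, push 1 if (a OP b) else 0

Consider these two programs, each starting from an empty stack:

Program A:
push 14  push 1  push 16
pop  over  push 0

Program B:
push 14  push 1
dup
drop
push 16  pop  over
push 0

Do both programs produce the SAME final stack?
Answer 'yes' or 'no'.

Program A trace:
  After 'push 14': [14]
  After 'push 1': [14, 1]
  After 'push 16': [14, 1, 16]
  After 'pop': [14, 1]
  After 'over': [14, 1, 14]
  After 'push 0': [14, 1, 14, 0]
Program A final stack: [14, 1, 14, 0]

Program B trace:
  After 'push 14': [14]
  After 'push 1': [14, 1]
  After 'dup': [14, 1, 1]
  After 'drop': [14, 1]
  After 'push 16': [14, 1, 16]
  After 'pop': [14, 1]
  After 'over': [14, 1, 14]
  After 'push 0': [14, 1, 14, 0]
Program B final stack: [14, 1, 14, 0]
Same: yes

Answer: yes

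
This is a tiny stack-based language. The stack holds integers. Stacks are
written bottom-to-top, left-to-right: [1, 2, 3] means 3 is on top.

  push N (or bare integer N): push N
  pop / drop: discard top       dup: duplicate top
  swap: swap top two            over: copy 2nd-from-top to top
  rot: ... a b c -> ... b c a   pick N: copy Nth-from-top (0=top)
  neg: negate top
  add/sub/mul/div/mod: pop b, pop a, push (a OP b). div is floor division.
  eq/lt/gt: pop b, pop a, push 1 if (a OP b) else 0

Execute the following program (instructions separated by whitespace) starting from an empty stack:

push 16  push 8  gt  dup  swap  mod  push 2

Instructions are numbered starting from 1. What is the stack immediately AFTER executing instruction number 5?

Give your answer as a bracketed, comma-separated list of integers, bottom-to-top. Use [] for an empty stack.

Step 1 ('push 16'): [16]
Step 2 ('push 8'): [16, 8]
Step 3 ('gt'): [1]
Step 4 ('dup'): [1, 1]
Step 5 ('swap'): [1, 1]

Answer: [1, 1]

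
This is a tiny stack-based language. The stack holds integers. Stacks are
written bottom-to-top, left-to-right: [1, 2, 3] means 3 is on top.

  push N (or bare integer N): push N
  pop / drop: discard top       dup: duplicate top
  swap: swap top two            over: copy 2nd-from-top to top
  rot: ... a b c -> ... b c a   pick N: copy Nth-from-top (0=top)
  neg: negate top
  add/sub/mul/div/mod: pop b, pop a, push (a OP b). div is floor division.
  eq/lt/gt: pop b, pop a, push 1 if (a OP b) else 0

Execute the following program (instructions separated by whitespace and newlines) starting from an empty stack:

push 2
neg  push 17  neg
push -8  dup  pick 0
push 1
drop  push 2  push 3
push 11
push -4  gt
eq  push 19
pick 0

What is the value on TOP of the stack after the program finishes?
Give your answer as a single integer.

Answer: 19

Derivation:
After 'push 2': [2]
After 'neg': [-2]
After 'push 17': [-2, 17]
After 'neg': [-2, -17]
After 'push -8': [-2, -17, -8]
After 'dup': [-2, -17, -8, -8]
After 'pick 0': [-2, -17, -8, -8, -8]
After 'push 1': [-2, -17, -8, -8, -8, 1]
After 'drop': [-2, -17, -8, -8, -8]
After 'push 2': [-2, -17, -8, -8, -8, 2]
After 'push 3': [-2, -17, -8, -8, -8, 2, 3]
After 'push 11': [-2, -17, -8, -8, -8, 2, 3, 11]
After 'push -4': [-2, -17, -8, -8, -8, 2, 3, 11, -4]
After 'gt': [-2, -17, -8, -8, -8, 2, 3, 1]
After 'eq': [-2, -17, -8, -8, -8, 2, 0]
After 'push 19': [-2, -17, -8, -8, -8, 2, 0, 19]
After 'pick 0': [-2, -17, -8, -8, -8, 2, 0, 19, 19]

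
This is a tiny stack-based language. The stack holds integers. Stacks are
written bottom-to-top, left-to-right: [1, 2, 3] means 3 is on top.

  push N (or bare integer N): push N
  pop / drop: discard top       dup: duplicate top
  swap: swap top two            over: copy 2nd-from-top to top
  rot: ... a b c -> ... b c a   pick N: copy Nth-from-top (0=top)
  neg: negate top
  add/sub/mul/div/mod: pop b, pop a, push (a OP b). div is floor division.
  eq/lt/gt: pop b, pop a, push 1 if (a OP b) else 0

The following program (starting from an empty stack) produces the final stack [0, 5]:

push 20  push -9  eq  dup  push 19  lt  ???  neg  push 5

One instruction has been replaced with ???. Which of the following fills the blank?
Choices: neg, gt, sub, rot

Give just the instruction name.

Stack before ???: [0, 1]
Stack after ???:  [0]
Checking each choice:
  neg: produces [0, 1, 5]
  gt: MATCH
  sub: produces [1, 5]
  rot: stack underflow (need 3, have 2)


Answer: gt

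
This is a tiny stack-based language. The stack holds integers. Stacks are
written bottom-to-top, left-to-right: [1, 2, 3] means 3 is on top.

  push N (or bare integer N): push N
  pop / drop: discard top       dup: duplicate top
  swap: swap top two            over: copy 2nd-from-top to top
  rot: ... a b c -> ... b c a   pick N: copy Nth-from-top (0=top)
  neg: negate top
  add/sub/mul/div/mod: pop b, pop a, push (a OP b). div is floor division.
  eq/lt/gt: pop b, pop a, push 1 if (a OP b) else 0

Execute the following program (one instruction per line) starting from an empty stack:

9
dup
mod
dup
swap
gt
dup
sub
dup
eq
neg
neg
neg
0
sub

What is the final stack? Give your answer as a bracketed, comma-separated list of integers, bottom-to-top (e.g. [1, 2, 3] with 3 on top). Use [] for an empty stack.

After 'push 9': [9]
After 'dup': [9, 9]
After 'mod': [0]
After 'dup': [0, 0]
After 'swap': [0, 0]
After 'gt': [0]
After 'dup': [0, 0]
After 'sub': [0]
After 'dup': [0, 0]
After 'eq': [1]
After 'neg': [-1]
After 'neg': [1]
After 'neg': [-1]
After 'push 0': [-1, 0]
After 'sub': [-1]

Answer: [-1]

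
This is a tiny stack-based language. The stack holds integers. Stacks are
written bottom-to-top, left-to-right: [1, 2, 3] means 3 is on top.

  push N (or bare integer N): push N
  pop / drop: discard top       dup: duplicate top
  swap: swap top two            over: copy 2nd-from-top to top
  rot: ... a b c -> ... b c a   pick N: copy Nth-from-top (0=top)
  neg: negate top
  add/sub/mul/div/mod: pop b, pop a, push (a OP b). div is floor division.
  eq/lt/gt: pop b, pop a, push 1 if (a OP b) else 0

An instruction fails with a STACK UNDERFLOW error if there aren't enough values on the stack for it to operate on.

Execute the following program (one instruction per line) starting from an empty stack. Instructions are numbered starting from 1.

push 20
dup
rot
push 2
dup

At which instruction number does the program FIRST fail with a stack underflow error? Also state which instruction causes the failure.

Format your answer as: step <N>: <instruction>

Step 1 ('push 20'): stack = [20], depth = 1
Step 2 ('dup'): stack = [20, 20], depth = 2
Step 3 ('rot'): needs 3 value(s) but depth is 2 — STACK UNDERFLOW

Answer: step 3: rot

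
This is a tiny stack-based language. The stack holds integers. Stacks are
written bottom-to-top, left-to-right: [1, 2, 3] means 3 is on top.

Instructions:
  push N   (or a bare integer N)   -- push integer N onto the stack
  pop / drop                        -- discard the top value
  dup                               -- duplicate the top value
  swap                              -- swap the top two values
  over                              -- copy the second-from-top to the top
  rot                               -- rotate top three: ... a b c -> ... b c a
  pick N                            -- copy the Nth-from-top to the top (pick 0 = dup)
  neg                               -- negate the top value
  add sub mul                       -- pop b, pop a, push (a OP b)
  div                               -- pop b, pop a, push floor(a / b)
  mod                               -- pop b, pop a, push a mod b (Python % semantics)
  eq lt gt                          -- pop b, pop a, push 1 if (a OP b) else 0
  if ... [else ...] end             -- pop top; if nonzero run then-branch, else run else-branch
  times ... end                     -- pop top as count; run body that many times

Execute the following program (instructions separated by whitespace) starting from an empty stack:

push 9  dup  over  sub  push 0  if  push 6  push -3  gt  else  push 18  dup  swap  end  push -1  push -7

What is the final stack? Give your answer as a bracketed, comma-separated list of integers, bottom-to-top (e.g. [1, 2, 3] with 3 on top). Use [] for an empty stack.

After 'push 9': [9]
After 'dup': [9, 9]
After 'over': [9, 9, 9]
After 'sub': [9, 0]
After 'push 0': [9, 0, 0]
After 'if': [9, 0]
After 'push 18': [9, 0, 18]
After 'dup': [9, 0, 18, 18]
After 'swap': [9, 0, 18, 18]
After 'push -1': [9, 0, 18, 18, -1]
After 'push -7': [9, 0, 18, 18, -1, -7]

Answer: [9, 0, 18, 18, -1, -7]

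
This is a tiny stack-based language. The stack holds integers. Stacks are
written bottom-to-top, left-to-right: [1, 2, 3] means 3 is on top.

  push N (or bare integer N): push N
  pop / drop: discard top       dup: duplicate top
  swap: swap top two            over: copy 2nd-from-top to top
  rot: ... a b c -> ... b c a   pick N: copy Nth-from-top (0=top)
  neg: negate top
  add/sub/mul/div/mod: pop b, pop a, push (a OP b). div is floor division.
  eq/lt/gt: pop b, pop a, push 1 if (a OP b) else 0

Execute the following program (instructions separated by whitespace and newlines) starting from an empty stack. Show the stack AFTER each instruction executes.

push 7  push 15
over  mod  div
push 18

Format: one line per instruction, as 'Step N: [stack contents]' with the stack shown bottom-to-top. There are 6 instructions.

Step 1: [7]
Step 2: [7, 15]
Step 3: [7, 15, 7]
Step 4: [7, 1]
Step 5: [7]
Step 6: [7, 18]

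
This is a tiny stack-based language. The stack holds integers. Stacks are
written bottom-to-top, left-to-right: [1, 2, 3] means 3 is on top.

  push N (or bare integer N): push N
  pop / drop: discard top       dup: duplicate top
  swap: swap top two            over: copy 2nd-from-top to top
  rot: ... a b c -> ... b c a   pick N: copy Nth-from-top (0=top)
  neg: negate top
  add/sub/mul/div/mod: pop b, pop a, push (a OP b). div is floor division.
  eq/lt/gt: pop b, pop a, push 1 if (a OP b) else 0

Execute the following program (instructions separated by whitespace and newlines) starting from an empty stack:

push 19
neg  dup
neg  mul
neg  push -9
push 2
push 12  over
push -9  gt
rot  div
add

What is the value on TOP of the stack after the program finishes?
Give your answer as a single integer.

Answer: 12

Derivation:
After 'push 19': [19]
After 'neg': [-19]
After 'dup': [-19, -19]
After 'neg': [-19, 19]
After 'mul': [-361]
After 'neg': [361]
After 'push -9': [361, -9]
After 'push 2': [361, -9, 2]
After 'push 12': [361, -9, 2, 12]
After 'over': [361, -9, 2, 12, 2]
After 'push -9': [361, -9, 2, 12, 2, -9]
After 'gt': [361, -9, 2, 12, 1]
After 'rot': [361, -9, 12, 1, 2]
After 'div': [361, -9, 12, 0]
After 'add': [361, -9, 12]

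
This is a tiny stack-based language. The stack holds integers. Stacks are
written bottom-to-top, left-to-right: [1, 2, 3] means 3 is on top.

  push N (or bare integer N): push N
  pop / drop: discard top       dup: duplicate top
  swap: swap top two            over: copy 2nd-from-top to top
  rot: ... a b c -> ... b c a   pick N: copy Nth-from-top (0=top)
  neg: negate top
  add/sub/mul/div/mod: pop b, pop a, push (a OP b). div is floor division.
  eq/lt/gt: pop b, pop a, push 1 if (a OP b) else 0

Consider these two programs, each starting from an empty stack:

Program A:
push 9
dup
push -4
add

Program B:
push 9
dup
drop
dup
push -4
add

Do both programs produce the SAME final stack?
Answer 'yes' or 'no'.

Program A trace:
  After 'push 9': [9]
  After 'dup': [9, 9]
  After 'push -4': [9, 9, -4]
  After 'add': [9, 5]
Program A final stack: [9, 5]

Program B trace:
  After 'push 9': [9]
  After 'dup': [9, 9]
  After 'drop': [9]
  After 'dup': [9, 9]
  After 'push -4': [9, 9, -4]
  After 'add': [9, 5]
Program B final stack: [9, 5]
Same: yes

Answer: yes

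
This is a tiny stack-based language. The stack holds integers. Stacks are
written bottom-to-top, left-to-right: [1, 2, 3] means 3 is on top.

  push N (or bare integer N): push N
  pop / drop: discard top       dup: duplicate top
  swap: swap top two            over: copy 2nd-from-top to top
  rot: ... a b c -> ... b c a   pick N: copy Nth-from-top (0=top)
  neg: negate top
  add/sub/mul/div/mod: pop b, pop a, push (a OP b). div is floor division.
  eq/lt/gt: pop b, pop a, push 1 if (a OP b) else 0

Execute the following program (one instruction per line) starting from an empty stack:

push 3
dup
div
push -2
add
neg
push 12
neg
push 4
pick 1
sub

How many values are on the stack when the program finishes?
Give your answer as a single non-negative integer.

After 'push 3': stack = [3] (depth 1)
After 'dup': stack = [3, 3] (depth 2)
After 'div': stack = [1] (depth 1)
After 'push -2': stack = [1, -2] (depth 2)
After 'add': stack = [-1] (depth 1)
After 'neg': stack = [1] (depth 1)
After 'push 12': stack = [1, 12] (depth 2)
After 'neg': stack = [1, -12] (depth 2)
After 'push 4': stack = [1, -12, 4] (depth 3)
After 'pick 1': stack = [1, -12, 4, -12] (depth 4)
After 'sub': stack = [1, -12, 16] (depth 3)

Answer: 3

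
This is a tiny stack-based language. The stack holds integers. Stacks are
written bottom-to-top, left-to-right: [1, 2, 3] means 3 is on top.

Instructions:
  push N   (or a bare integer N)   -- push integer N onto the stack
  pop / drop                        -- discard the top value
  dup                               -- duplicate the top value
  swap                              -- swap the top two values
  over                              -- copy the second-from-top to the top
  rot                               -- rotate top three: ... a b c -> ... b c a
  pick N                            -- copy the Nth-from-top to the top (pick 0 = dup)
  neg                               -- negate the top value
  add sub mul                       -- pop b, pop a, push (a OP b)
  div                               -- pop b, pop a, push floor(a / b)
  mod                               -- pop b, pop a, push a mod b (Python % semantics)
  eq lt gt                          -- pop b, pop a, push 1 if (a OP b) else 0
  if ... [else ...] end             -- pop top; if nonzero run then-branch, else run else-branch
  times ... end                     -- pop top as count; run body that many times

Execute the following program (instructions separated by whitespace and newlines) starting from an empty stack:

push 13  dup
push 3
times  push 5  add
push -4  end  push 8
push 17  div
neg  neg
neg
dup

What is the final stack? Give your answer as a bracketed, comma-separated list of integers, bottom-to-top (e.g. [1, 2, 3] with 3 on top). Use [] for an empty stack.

After 'push 13': [13]
After 'dup': [13, 13]
After 'push 3': [13, 13, 3]
After 'times': [13, 13]
After 'push 5': [13, 13, 5]
After 'add': [13, 18]
After 'push -4': [13, 18, -4]
After 'push 5': [13, 18, -4, 5]
After 'add': [13, 18, 1]
After 'push -4': [13, 18, 1, -4]
After 'push 5': [13, 18, 1, -4, 5]
After 'add': [13, 18, 1, 1]
After 'push -4': [13, 18, 1, 1, -4]
After 'push 8': [13, 18, 1, 1, -4, 8]
After 'push 17': [13, 18, 1, 1, -4, 8, 17]
After 'div': [13, 18, 1, 1, -4, 0]
After 'neg': [13, 18, 1, 1, -4, 0]
After 'neg': [13, 18, 1, 1, -4, 0]
After 'neg': [13, 18, 1, 1, -4, 0]
After 'dup': [13, 18, 1, 1, -4, 0, 0]

Answer: [13, 18, 1, 1, -4, 0, 0]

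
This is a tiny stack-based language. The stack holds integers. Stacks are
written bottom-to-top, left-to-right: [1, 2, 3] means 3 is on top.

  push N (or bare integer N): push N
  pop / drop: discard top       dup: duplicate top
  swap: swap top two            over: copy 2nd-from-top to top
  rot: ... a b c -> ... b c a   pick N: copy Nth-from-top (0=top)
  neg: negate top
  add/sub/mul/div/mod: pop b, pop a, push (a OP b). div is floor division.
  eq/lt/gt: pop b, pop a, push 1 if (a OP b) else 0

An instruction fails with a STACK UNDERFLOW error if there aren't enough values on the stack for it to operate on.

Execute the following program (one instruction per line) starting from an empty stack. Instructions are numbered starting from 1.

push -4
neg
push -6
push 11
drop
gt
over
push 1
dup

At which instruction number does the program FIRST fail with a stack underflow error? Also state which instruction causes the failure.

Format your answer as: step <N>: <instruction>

Answer: step 7: over

Derivation:
Step 1 ('push -4'): stack = [-4], depth = 1
Step 2 ('neg'): stack = [4], depth = 1
Step 3 ('push -6'): stack = [4, -6], depth = 2
Step 4 ('push 11'): stack = [4, -6, 11], depth = 3
Step 5 ('drop'): stack = [4, -6], depth = 2
Step 6 ('gt'): stack = [1], depth = 1
Step 7 ('over'): needs 2 value(s) but depth is 1 — STACK UNDERFLOW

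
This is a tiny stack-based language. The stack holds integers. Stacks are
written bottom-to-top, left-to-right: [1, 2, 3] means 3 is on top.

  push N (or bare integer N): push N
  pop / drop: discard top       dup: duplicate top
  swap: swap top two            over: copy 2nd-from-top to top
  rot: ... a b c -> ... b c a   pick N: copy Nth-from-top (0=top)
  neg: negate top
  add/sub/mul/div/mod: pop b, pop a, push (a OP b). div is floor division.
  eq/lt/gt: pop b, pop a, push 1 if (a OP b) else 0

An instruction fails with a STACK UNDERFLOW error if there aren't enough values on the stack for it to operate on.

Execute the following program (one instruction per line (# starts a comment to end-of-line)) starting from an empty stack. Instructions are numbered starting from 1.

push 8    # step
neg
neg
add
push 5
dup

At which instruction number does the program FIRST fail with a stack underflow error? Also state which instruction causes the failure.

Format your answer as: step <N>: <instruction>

Answer: step 4: add

Derivation:
Step 1 ('push 8'): stack = [8], depth = 1
Step 2 ('neg'): stack = [-8], depth = 1
Step 3 ('neg'): stack = [8], depth = 1
Step 4 ('add'): needs 2 value(s) but depth is 1 — STACK UNDERFLOW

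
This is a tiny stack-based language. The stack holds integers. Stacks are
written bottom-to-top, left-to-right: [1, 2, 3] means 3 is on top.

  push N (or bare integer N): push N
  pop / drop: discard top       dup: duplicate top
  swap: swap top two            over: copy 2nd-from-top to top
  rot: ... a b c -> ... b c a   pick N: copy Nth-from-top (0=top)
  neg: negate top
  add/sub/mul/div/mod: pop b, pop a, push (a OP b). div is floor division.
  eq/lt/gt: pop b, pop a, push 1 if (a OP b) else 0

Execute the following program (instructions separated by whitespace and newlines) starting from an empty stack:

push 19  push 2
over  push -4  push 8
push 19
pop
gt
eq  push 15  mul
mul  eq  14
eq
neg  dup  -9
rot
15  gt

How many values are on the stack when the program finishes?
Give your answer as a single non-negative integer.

Answer: 3

Derivation:
After 'push 19': stack = [19] (depth 1)
After 'push 2': stack = [19, 2] (depth 2)
After 'over': stack = [19, 2, 19] (depth 3)
After 'push -4': stack = [19, 2, 19, -4] (depth 4)
After 'push 8': stack = [19, 2, 19, -4, 8] (depth 5)
After 'push 19': stack = [19, 2, 19, -4, 8, 19] (depth 6)
After 'pop': stack = [19, 2, 19, -4, 8] (depth 5)
After 'gt': stack = [19, 2, 19, 0] (depth 4)
After 'eq': stack = [19, 2, 0] (depth 3)
After 'push 15': stack = [19, 2, 0, 15] (depth 4)
  ...
After 'mul': stack = [19, 0] (depth 2)
After 'eq': stack = [0] (depth 1)
After 'push 14': stack = [0, 14] (depth 2)
After 'eq': stack = [0] (depth 1)
After 'neg': stack = [0] (depth 1)
After 'dup': stack = [0, 0] (depth 2)
After 'push -9': stack = [0, 0, -9] (depth 3)
After 'rot': stack = [0, -9, 0] (depth 3)
After 'push 15': stack = [0, -9, 0, 15] (depth 4)
After 'gt': stack = [0, -9, 0] (depth 3)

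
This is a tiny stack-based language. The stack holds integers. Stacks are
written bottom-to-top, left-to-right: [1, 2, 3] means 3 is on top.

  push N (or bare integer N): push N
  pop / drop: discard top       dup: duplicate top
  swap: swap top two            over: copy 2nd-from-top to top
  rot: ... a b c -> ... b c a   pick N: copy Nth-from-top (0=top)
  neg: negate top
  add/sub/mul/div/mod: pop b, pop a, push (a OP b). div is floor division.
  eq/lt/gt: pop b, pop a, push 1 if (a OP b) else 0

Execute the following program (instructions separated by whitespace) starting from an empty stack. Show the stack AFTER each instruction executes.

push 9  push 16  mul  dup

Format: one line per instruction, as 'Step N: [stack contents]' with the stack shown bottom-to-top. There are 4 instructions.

Step 1: [9]
Step 2: [9, 16]
Step 3: [144]
Step 4: [144, 144]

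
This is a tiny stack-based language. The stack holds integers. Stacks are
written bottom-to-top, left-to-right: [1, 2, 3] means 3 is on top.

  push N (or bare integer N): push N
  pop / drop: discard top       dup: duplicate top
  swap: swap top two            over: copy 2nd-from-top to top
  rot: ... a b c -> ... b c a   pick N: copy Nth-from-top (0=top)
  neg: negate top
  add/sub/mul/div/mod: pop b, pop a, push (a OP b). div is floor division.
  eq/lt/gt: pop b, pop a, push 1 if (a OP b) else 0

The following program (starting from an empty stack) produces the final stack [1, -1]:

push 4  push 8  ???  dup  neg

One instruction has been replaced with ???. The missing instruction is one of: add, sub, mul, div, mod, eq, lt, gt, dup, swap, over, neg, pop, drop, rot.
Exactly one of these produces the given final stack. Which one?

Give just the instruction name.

Stack before ???: [4, 8]
Stack after ???:  [1]
The instruction that transforms [4, 8] -> [1] is: lt

Answer: lt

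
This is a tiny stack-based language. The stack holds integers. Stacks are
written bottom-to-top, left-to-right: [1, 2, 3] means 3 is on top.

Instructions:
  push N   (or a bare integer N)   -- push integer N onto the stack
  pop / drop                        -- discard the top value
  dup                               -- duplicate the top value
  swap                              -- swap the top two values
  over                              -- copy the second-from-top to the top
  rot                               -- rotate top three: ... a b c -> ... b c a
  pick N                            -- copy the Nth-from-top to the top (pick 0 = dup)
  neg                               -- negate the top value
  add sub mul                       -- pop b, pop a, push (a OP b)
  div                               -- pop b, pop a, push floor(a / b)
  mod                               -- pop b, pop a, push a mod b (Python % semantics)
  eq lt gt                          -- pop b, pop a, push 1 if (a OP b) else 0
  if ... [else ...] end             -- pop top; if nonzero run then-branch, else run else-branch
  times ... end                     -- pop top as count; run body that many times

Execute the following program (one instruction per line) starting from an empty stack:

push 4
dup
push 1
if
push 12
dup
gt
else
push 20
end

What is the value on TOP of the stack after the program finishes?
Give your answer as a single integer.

Answer: 0

Derivation:
After 'push 4': [4]
After 'dup': [4, 4]
After 'push 1': [4, 4, 1]
After 'if': [4, 4]
After 'push 12': [4, 4, 12]
After 'dup': [4, 4, 12, 12]
After 'gt': [4, 4, 0]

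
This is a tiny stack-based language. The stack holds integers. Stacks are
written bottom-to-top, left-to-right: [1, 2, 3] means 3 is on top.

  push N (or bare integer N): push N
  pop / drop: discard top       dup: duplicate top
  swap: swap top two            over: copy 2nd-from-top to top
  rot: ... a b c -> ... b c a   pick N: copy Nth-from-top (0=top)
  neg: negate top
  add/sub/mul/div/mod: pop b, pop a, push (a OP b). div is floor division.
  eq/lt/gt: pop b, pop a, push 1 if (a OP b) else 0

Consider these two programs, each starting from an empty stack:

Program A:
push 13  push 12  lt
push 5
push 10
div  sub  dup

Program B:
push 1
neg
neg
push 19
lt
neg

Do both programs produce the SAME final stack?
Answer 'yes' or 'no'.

Answer: no

Derivation:
Program A trace:
  After 'push 13': [13]
  After 'push 12': [13, 12]
  After 'lt': [0]
  After 'push 5': [0, 5]
  After 'push 10': [0, 5, 10]
  After 'div': [0, 0]
  After 'sub': [0]
  After 'dup': [0, 0]
Program A final stack: [0, 0]

Program B trace:
  After 'push 1': [1]
  After 'neg': [-1]
  After 'neg': [1]
  After 'push 19': [1, 19]
  After 'lt': [1]
  After 'neg': [-1]
Program B final stack: [-1]
Same: no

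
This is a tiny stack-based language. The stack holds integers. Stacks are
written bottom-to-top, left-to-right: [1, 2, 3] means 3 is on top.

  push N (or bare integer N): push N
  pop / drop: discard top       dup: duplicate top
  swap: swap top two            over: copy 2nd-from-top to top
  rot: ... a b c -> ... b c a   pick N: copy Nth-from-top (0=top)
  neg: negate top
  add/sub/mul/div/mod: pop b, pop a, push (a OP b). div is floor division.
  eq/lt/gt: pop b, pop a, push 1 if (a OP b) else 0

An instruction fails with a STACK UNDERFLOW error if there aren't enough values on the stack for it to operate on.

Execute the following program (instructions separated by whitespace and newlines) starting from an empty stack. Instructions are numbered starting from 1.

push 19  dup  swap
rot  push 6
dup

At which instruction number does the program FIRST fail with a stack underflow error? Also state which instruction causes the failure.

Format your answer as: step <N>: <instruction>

Answer: step 4: rot

Derivation:
Step 1 ('push 19'): stack = [19], depth = 1
Step 2 ('dup'): stack = [19, 19], depth = 2
Step 3 ('swap'): stack = [19, 19], depth = 2
Step 4 ('rot'): needs 3 value(s) but depth is 2 — STACK UNDERFLOW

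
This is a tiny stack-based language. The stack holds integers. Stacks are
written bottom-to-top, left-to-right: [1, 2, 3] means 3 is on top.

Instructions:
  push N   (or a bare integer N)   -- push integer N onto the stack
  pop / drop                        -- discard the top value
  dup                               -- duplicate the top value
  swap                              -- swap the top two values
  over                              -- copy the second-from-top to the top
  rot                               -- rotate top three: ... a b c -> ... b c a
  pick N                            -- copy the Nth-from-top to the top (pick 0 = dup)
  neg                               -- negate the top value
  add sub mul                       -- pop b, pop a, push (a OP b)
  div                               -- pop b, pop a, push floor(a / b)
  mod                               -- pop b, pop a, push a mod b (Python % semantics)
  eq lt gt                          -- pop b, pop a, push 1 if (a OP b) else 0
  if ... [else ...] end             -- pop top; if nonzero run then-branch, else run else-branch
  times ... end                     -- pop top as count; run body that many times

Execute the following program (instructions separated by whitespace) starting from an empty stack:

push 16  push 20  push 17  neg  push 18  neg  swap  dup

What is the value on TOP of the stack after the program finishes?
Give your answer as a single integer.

Answer: -17

Derivation:
After 'push 16': [16]
After 'push 20': [16, 20]
After 'push 17': [16, 20, 17]
After 'neg': [16, 20, -17]
After 'push 18': [16, 20, -17, 18]
After 'neg': [16, 20, -17, -18]
After 'swap': [16, 20, -18, -17]
After 'dup': [16, 20, -18, -17, -17]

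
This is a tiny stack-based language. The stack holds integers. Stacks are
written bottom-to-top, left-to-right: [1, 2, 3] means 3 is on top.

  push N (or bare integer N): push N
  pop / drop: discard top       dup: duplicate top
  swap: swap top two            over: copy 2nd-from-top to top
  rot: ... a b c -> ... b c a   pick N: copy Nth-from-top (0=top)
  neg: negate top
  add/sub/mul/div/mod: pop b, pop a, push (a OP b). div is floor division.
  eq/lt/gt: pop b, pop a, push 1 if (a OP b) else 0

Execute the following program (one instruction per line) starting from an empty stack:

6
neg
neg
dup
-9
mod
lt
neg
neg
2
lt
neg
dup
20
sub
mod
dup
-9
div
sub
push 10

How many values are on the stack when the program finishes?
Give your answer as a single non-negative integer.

After 'push 6': stack = [6] (depth 1)
After 'neg': stack = [-6] (depth 1)
After 'neg': stack = [6] (depth 1)
After 'dup': stack = [6, 6] (depth 2)
After 'push -9': stack = [6, 6, -9] (depth 3)
After 'mod': stack = [6, -3] (depth 2)
After 'lt': stack = [0] (depth 1)
After 'neg': stack = [0] (depth 1)
After 'neg': stack = [0] (depth 1)
After 'push 2': stack = [0, 2] (depth 2)
  ...
After 'neg': stack = [-1] (depth 1)
After 'dup': stack = [-1, -1] (depth 2)
After 'push 20': stack = [-1, -1, 20] (depth 3)
After 'sub': stack = [-1, -21] (depth 2)
After 'mod': stack = [-1] (depth 1)
After 'dup': stack = [-1, -1] (depth 2)
After 'push -9': stack = [-1, -1, -9] (depth 3)
After 'div': stack = [-1, 0] (depth 2)
After 'sub': stack = [-1] (depth 1)
After 'push 10': stack = [-1, 10] (depth 2)

Answer: 2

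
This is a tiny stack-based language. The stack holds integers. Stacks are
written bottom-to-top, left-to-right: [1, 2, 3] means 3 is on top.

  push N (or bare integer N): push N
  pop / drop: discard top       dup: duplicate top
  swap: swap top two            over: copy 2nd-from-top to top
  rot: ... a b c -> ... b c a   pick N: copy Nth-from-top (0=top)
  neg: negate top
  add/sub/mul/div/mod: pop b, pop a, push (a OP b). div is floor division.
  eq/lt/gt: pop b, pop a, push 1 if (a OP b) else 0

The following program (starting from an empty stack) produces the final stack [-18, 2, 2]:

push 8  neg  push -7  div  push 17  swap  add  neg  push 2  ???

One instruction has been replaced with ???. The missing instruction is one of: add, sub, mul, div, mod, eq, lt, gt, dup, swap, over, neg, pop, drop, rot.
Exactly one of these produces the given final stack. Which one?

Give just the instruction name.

Answer: dup

Derivation:
Stack before ???: [-18, 2]
Stack after ???:  [-18, 2, 2]
The instruction that transforms [-18, 2] -> [-18, 2, 2] is: dup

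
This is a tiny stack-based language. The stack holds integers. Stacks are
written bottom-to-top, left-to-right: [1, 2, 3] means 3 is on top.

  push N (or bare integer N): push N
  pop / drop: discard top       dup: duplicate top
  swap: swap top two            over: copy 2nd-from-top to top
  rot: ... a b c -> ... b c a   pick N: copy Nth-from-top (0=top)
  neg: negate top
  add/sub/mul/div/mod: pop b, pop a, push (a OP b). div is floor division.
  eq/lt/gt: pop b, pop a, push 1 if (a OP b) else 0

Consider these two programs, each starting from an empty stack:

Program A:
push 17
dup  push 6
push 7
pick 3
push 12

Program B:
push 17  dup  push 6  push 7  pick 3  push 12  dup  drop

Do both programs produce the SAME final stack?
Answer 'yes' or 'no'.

Answer: yes

Derivation:
Program A trace:
  After 'push 17': [17]
  After 'dup': [17, 17]
  After 'push 6': [17, 17, 6]
  After 'push 7': [17, 17, 6, 7]
  After 'pick 3': [17, 17, 6, 7, 17]
  After 'push 12': [17, 17, 6, 7, 17, 12]
Program A final stack: [17, 17, 6, 7, 17, 12]

Program B trace:
  After 'push 17': [17]
  After 'dup': [17, 17]
  After 'push 6': [17, 17, 6]
  After 'push 7': [17, 17, 6, 7]
  After 'pick 3': [17, 17, 6, 7, 17]
  After 'push 12': [17, 17, 6, 7, 17, 12]
  After 'dup': [17, 17, 6, 7, 17, 12, 12]
  After 'drop': [17, 17, 6, 7, 17, 12]
Program B final stack: [17, 17, 6, 7, 17, 12]
Same: yes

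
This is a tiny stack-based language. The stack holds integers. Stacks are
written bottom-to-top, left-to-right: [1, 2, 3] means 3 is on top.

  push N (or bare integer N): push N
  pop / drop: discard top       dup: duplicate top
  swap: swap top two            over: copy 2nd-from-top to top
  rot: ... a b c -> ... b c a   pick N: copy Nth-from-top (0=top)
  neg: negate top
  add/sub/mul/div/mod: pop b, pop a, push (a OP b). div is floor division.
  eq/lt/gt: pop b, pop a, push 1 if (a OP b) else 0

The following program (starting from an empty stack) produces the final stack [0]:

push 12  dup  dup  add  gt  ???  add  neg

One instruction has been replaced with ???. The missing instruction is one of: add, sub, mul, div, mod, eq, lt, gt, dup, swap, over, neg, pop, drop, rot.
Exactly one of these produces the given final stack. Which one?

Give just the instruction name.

Answer: dup

Derivation:
Stack before ???: [0]
Stack after ???:  [0, 0]
The instruction that transforms [0] -> [0, 0] is: dup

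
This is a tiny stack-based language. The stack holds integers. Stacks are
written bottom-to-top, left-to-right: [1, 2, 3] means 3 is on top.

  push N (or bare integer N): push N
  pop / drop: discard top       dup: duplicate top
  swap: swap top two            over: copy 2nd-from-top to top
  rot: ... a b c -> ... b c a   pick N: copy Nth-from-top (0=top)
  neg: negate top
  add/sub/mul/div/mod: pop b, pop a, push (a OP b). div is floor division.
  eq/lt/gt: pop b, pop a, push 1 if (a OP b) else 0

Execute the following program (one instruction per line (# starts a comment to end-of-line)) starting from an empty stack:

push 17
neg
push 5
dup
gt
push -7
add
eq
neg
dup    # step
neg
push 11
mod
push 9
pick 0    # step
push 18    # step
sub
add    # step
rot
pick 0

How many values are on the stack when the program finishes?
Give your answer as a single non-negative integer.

Answer: 4

Derivation:
After 'push 17': stack = [17] (depth 1)
After 'neg': stack = [-17] (depth 1)
After 'push 5': stack = [-17, 5] (depth 2)
After 'dup': stack = [-17, 5, 5] (depth 3)
After 'gt': stack = [-17, 0] (depth 2)
After 'push -7': stack = [-17, 0, -7] (depth 3)
After 'add': stack = [-17, -7] (depth 2)
After 'eq': stack = [0] (depth 1)
After 'neg': stack = [0] (depth 1)
After 'dup': stack = [0, 0] (depth 2)
After 'neg': stack = [0, 0] (depth 2)
After 'push 11': stack = [0, 0, 11] (depth 3)
After 'mod': stack = [0, 0] (depth 2)
After 'push 9': stack = [0, 0, 9] (depth 3)
After 'pick 0': stack = [0, 0, 9, 9] (depth 4)
After 'push 18': stack = [0, 0, 9, 9, 18] (depth 5)
After 'sub': stack = [0, 0, 9, -9] (depth 4)
After 'add': stack = [0, 0, 0] (depth 3)
After 'rot': stack = [0, 0, 0] (depth 3)
After 'pick 0': stack = [0, 0, 0, 0] (depth 4)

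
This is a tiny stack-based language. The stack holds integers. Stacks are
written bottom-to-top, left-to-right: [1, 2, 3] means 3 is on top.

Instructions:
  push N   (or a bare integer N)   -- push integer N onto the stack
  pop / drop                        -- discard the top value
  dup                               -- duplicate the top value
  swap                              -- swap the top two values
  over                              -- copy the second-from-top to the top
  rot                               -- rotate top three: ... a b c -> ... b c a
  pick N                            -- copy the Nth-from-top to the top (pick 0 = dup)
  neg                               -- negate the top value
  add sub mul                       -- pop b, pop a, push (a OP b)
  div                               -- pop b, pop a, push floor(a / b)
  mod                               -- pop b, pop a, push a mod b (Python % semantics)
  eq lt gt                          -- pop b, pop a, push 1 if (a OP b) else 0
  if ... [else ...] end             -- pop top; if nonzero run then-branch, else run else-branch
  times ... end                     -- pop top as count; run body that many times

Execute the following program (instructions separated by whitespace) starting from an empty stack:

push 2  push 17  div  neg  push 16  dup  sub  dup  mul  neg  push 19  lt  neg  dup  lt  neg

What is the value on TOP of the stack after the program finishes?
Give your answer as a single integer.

Answer: 0

Derivation:
After 'push 2': [2]
After 'push 17': [2, 17]
After 'div': [0]
After 'neg': [0]
After 'push 16': [0, 16]
After 'dup': [0, 16, 16]
After 'sub': [0, 0]
After 'dup': [0, 0, 0]
After 'mul': [0, 0]
After 'neg': [0, 0]
After 'push 19': [0, 0, 19]
After 'lt': [0, 1]
After 'neg': [0, -1]
After 'dup': [0, -1, -1]
After 'lt': [0, 0]
After 'neg': [0, 0]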